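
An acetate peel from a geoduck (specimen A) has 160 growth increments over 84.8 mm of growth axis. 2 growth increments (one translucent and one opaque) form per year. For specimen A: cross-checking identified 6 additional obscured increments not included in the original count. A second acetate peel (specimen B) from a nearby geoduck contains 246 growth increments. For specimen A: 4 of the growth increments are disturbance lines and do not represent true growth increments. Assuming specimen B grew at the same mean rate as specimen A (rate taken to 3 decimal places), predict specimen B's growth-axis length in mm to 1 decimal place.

Specimen A: after corrections the count is 160 − 4 + 6 = 162 growth increments.
Specimen A: 162 growth increments at 2 per year is 162 / 2 = 81 years.
A: Extension rate ≈ 84.8 / 81 = 1.047 mm/year.
Specimen B: dividing by 2 growth increments per year: 246 / 2 = 123 years. Length of B = 1.047 × 123 = 128.8 mm.

128.8 mm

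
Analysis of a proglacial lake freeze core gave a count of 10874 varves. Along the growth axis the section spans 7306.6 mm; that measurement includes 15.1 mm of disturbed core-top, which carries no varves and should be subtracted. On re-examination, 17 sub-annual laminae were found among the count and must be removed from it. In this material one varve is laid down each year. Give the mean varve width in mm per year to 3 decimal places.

0.672 mm per year

After corrections the count is 10874 − 17 = 10857 varves.
The growth record spans 7306.6 − 15.1 = 7291.5 mm.
Extension rate ≈ 7291.5 / 10857 = 0.672 mm per year.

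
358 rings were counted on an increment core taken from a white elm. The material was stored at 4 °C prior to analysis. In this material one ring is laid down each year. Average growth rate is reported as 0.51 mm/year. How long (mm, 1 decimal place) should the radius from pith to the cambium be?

The record spans 358 years at 0.51 mm per year.
Length ≈ 0.51 × 358 = 182.6 mm.

182.6 mm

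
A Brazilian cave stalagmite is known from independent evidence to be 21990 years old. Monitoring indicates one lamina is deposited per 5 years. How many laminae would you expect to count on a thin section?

4398 laminae

Expected laminae: 21990 / 5 = 4398.
So 4398 laminae should be present.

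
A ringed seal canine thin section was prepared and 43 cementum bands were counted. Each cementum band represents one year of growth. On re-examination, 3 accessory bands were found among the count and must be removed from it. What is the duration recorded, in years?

True cementum band count = 43 − 3 = 40.
One cementum band per year makes the duration 40 years.

40 years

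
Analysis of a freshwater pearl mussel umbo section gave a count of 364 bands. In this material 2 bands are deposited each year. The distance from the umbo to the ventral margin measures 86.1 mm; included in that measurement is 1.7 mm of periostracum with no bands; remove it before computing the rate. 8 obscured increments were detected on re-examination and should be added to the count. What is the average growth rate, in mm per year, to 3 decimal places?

0.454 mm per year

True band count = 364 + 8 = 372.
372 bands at 2 per year is 372 / 2 = 186 years.
Net length = 86.1 − 1.7 = 84.4 mm.
Extension rate ≈ 84.4 / 186 = 0.454 mm per year.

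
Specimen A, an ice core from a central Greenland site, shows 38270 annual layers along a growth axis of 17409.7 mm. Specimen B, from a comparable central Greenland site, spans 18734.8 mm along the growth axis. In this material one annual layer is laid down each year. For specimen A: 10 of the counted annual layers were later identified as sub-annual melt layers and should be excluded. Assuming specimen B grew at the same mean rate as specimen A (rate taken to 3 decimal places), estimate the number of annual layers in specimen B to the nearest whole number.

41175 annual layers

Specimen A: adjusted count: 38270 − 10 = 38260 annual layers.
A: Extension rate ≈ 17409.7 / 38260 = 0.455 mm/year.
For B, 18734.8 / 0.455 = 41175.38 years ≈ 41175 annual layers.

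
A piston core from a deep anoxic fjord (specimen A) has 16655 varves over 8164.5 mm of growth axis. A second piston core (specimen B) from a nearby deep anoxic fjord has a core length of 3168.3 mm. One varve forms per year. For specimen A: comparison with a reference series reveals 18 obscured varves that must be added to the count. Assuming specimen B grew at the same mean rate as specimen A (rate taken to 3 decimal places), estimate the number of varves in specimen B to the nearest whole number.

Specimen A: correcting the raw count gives 16655 + 18 = 16673 true varves.
A: Mean rate = 8164.5 mm / 16673 years ≈ 0.490 mm/yr.
B spans 3168.3 / 0.490 = 6465.92 years ≈ 6466 varves.

6466 varves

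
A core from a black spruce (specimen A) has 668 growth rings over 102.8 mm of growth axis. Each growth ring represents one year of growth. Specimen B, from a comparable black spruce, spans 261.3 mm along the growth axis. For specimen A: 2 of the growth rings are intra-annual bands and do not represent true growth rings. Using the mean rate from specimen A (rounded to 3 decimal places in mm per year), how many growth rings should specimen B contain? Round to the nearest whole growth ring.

Specimen A: adjusted count: 668 − 2 = 666 growth rings.
A: 102.8 mm over 666 years gives 102.8 / 666 ≈ 0.154 mm per year.
For B, 261.3 / 0.154 = 1696.75 years ≈ 1697 growth rings.

1697 growth rings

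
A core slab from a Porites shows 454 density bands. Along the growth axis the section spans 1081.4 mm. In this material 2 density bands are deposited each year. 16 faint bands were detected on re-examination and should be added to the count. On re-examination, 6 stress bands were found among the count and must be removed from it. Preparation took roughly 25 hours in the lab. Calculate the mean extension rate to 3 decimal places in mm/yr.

True density band count = 454 − 6 + 16 = 464.
With 2 density bands per year, 464 / 2 = 232 years.
Mean rate = 1081.4 mm / 232 years ≈ 4.661 mm/yr.

4.661 mm/yr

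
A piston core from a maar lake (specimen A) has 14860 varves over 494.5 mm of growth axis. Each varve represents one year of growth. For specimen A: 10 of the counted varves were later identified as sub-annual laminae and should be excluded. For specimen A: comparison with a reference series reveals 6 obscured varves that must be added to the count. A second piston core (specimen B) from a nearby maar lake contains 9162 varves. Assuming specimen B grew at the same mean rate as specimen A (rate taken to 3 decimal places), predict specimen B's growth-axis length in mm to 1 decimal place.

302.3 mm

Specimen A: true varve count = 14860 − 10 + 6 = 14856.
A: Mean rate = 494.5 mm / 14856 years ≈ 0.033 mm/yr.
For B, 0.033 mm/year × 9162 years = 302.3 mm.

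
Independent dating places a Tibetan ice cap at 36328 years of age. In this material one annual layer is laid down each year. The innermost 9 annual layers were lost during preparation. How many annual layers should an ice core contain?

At one annual layer per year, 36328 years correspond to 36328 annual layers.
36328 − 9 missed = 36319 annual layers expected in the prepared section.

36319 annual layers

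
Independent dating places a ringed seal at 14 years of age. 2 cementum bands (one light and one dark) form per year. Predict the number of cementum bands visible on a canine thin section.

Expected cementum bands: 14 × 2 = 28.
So 28 cementum bands should be present.

28 cementum bands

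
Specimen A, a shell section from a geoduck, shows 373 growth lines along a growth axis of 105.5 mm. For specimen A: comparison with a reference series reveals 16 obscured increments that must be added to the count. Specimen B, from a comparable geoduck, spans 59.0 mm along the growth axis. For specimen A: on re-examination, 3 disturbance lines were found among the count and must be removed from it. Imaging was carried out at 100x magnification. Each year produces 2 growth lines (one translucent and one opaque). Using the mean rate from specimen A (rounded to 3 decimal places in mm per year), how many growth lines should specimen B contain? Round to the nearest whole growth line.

216 growth lines

Specimen A: after corrections the count is 373 − 3 + 16 = 386 growth lines.
Specimen A: dividing by 2 growth lines per year: 386 / 2 = 193 years.
A: Extension rate ≈ 105.5 / 193 = 0.547 mm/year.
Specimen B: 59.0 mm / 0.547 mm per year = 107.86 years; at 2 growth lines per year that is 107.86 × 2 ≈ 216 growth lines.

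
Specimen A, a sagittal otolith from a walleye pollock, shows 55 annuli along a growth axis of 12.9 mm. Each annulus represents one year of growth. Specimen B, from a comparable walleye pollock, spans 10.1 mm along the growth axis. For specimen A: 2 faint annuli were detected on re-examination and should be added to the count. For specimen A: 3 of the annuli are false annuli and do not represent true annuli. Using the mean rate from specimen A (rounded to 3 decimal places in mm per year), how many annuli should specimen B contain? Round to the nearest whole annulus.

42 annuli

Specimen A: adjusted count: 55 − 3 + 2 = 54 annuli.
A: 12.9 mm over 54 years gives 12.9 / 54 ≈ 0.239 mm/year.
Specimen B: 10.1 mm / 0.239 mm per year = 42.26 years ≈ 42 annuli.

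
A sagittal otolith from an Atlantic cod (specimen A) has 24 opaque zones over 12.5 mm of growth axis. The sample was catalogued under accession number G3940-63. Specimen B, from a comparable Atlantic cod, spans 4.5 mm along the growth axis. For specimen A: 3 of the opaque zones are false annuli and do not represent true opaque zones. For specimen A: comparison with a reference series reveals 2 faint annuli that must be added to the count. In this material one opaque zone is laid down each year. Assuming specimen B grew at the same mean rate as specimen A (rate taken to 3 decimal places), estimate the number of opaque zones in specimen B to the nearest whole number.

Specimen A: correcting the raw count gives 24 − 3 + 2 = 23 true opaque zones.
A: Mean rate = 12.5 mm / 23 years ≈ 0.543 mm/yr.
B spans 4.5 / 0.543 = 8.29 years ≈ 8 opaque zones.

8 opaque zones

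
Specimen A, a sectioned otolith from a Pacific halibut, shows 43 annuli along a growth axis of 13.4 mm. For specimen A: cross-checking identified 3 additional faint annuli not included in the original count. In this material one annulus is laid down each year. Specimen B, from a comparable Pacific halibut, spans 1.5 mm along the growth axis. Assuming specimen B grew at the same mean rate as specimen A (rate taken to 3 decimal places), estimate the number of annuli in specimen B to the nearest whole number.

5 annuli

Specimen A: after corrections the count is 43 + 3 = 46 annuli.
A: Mean rate = 13.4 mm / 46 years ≈ 0.291 mm/yr.
For B, 1.5 / 0.291 = 5.15 years ≈ 5 annuli.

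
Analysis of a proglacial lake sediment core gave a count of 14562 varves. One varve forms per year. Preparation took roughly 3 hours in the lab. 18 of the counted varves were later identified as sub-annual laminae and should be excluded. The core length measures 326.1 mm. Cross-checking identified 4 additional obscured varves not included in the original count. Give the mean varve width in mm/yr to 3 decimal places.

Correcting the raw count gives 14562 − 18 + 4 = 14548 true varves.
Mean rate = 326.1 mm / 14548 years ≈ 0.022 mm/yr.

0.022 mm/yr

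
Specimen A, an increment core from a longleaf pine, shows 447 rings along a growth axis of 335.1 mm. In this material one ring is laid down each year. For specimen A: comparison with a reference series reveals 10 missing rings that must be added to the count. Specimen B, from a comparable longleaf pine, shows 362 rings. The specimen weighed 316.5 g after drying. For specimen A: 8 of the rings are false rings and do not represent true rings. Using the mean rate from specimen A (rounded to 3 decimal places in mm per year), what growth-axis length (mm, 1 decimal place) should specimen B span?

270.1 mm

Specimen A: after corrections the count is 447 − 8 + 10 = 449 rings.
A: 335.1 mm over 449 years gives 335.1 / 449 ≈ 0.746 mm/yr.
Length of B = 0.746 × 362 = 270.1 mm.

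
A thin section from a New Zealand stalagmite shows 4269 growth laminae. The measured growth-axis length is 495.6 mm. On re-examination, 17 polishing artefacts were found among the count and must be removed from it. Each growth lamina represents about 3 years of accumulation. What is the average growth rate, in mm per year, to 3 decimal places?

After corrections the count is 4269 − 17 = 4252 growth laminae.
At 3 years per growth lamina, 4252 × 3 = 12756 years.
495.6 mm over 12756 years gives 495.6 / 12756 ≈ 0.039 mm per year.

0.039 mm per year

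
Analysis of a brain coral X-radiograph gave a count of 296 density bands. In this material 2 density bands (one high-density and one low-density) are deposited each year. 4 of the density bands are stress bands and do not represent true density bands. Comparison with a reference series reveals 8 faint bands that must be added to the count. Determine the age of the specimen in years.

Correcting the raw count gives 296 − 4 + 8 = 300 true density bands.
With 2 density bands per year, 300 / 2 = 150 years.

150 years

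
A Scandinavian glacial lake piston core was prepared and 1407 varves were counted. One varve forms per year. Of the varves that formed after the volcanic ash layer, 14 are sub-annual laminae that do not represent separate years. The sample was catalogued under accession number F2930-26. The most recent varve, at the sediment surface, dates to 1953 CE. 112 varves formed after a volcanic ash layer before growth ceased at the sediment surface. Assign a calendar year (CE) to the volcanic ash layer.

112 varves formed after the volcanic ash layer.
112 − 14 false = 98 true varves after the volcanic ash layer.
The varve at the sediment surface is 1953 CE, so the volcanic ash layer dates to 1953 − 98 = 1855 CE.

1855 CE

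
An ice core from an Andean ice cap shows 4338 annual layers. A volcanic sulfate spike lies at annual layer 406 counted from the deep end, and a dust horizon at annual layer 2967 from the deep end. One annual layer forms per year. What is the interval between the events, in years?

2967 − 406 = 2561 annual layers lie between the two events.
That is 2561 years at one annual layer per year.

2561 yr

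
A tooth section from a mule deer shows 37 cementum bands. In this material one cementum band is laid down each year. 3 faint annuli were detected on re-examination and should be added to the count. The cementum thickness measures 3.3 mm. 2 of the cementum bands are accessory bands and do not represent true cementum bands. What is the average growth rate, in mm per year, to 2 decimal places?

Adjusted count: 37 − 2 + 3 = 38 cementum bands.
3.3 mm over 38 years gives 3.3 / 38 ≈ 0.09 mm per year.

0.09 mm per year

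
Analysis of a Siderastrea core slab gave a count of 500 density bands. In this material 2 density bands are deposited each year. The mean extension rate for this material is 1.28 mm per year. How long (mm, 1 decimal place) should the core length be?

500 density bands at 2 per year is 500 / 2 = 250 years.
Predicted length = 1.28 mm/year × 250 years = 320.0 mm.

320.0 mm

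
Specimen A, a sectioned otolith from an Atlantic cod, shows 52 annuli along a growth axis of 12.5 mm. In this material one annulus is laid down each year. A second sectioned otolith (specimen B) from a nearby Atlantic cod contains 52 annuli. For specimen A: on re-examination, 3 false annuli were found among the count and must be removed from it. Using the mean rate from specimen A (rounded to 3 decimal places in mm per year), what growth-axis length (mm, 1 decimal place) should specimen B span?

13.3 mm

Specimen A: true annulus count = 52 − 3 = 49.
A: Mean rate = 12.5 mm / 49 years ≈ 0.255 mm/year.
B's length ≈ 0.255 × 52 = 13.3 mm.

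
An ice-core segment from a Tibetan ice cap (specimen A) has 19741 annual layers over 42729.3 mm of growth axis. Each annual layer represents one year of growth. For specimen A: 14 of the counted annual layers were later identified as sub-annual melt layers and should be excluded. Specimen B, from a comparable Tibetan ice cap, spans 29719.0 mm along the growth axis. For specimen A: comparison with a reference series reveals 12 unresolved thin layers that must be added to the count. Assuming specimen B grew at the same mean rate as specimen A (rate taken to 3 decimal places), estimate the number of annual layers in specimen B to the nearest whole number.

13727 annual layers

Specimen A: after corrections the count is 19741 − 14 + 12 = 19739 annual layers.
A: Extension rate ≈ 42729.3 / 19739 = 2.165 mm/yr.
Specimen B: 29719.0 mm / 2.165 mm per year = 13727.02 years ≈ 13727 annual layers.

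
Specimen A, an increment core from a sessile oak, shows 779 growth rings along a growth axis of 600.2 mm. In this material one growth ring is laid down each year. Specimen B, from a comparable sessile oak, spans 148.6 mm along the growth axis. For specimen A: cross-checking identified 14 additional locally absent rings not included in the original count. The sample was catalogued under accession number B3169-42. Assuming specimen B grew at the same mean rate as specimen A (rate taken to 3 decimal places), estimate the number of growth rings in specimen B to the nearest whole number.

Specimen A: correcting the raw count gives 779 + 14 = 793 true growth rings.
A: Mean rate = 600.2 mm / 793 years ≈ 0.757 mm per year.
For B, 148.6 / 0.757 = 196.30 years ≈ 196 growth rings.

196 growth rings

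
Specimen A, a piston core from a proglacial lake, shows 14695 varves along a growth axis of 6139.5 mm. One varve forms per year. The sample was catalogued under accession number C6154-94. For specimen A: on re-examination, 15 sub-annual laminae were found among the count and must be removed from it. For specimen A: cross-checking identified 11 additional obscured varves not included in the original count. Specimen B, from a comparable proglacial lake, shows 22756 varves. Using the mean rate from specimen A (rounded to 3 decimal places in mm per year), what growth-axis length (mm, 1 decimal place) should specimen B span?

9512.0 mm

Specimen A: correcting the raw count gives 14695 − 15 + 11 = 14691 true varves.
A: 6139.5 mm over 14691 years gives 6139.5 / 14691 ≈ 0.418 mm/yr.
Length of B = 0.418 × 22756 = 9512.0 mm.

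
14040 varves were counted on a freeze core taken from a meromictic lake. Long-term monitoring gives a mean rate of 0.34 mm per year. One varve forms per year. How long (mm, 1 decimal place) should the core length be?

The record spans 14040 years at 0.34 mm per year.
Predicted length = 0.34 mm/year × 14040 years = 4773.6 mm.

4773.6 mm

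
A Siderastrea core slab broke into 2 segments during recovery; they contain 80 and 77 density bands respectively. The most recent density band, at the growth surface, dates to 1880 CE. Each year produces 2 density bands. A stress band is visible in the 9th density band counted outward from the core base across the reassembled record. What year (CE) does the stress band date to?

Total density bands = 80 + 77 = 157.
Between density band 9 and the growth surface there are 157 − 9 = 148 density bands.
Dividing by 2 density bands per year: 148 / 2 = 74 years.
1880 − 74 = 1806 CE.

1806 CE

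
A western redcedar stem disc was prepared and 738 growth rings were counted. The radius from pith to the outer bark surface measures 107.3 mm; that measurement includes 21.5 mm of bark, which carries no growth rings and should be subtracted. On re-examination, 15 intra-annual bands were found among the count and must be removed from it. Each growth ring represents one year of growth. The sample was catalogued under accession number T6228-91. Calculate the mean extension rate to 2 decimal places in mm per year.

After corrections the count is 738 − 15 = 723 growth rings.
Removing the 21.5 mm offcut leaves 107.3 − 21.5 = 85.8 mm.
85.8 mm over 723 years gives 85.8 / 723 ≈ 0.12 mm per year.

0.12 mm per year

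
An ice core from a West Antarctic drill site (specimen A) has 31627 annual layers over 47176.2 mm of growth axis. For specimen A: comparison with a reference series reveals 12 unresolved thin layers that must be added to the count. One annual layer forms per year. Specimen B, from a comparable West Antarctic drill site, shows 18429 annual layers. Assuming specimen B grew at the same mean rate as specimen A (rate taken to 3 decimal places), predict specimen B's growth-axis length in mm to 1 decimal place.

27477.6 mm

Specimen A: adjusted count: 31627 + 12 = 31639 annual layers.
A: Extension rate ≈ 47176.2 / 31639 = 1.491 mm per year.
B's length ≈ 1.491 × 18429 = 27477.6 mm.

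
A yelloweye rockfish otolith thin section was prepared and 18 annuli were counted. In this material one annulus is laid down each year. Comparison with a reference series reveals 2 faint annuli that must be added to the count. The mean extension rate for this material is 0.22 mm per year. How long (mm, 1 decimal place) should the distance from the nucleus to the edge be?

4.4 mm

Adjusted count: 18 + 2 = 20 annuli.
20 years at 0.22 mm/year gives 0.22 × 20 = 4.4 mm.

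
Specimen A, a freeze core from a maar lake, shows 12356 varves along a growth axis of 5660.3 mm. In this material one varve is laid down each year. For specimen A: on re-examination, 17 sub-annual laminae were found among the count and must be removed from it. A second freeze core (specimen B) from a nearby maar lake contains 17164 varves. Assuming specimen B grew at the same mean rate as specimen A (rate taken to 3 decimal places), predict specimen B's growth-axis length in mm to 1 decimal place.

7878.3 mm

Specimen A: correcting the raw count gives 12356 − 17 = 12339 true varves.
A: 5660.3 mm over 12339 years gives 5660.3 / 12339 ≈ 0.459 mm/yr.
For B, 0.459 mm/year × 17164 years = 7878.3 mm.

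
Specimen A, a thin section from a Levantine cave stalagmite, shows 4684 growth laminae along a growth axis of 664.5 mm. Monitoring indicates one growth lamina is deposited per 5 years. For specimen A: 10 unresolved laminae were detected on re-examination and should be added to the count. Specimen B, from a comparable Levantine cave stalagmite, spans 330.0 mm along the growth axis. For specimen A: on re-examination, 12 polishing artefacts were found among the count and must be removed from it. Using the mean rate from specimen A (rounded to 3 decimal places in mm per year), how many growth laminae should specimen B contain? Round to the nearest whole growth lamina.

Specimen A: adjusted count: 4684 − 12 + 10 = 4682 growth laminae.
Specimen A: multiplying by 5 years per growth lamina: 4682 × 5 = 23410 years.
A: Extension rate ≈ 664.5 / 23410 = 0.028 mm/year.
B spans 330.0 / 0.028 = 11785.71 years; at 5 years per growth lamina that is 11785.71 / 5 ≈ 2357 growth laminae.

2357 growth laminae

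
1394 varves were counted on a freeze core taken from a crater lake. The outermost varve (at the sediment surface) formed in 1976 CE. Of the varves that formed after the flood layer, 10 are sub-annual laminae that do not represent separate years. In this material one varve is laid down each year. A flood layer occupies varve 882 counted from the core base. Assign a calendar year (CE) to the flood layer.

1474 CE

Between varve 882 and the sediment surface there are 1394 − 882 = 512 varves.
Removing the 10 false varves leaves 512 − 10 = 502 true varves beyond the flood layer.
The varve at the sediment surface is 1976 CE, so the flood layer dates to 1976 − 502 = 1474 CE.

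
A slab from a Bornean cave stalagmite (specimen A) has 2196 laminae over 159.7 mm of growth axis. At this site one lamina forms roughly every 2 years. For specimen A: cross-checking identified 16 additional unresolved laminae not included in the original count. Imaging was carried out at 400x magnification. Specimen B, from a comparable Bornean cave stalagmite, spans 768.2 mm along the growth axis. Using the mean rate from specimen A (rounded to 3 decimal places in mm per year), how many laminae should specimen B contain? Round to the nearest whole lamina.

10669 laminae

Specimen A: after corrections the count is 2196 + 16 = 2212 laminae.
Specimen A: at 2 years per lamina, 2212 × 2 = 4424 years.
A: Extension rate ≈ 159.7 / 4424 = 0.036 mm/yr.
Specimen B: 768.2 mm / 0.036 mm per year = 21338.89 years; at 2 years per lamina that is 21338.89 / 2 ≈ 10669 laminae.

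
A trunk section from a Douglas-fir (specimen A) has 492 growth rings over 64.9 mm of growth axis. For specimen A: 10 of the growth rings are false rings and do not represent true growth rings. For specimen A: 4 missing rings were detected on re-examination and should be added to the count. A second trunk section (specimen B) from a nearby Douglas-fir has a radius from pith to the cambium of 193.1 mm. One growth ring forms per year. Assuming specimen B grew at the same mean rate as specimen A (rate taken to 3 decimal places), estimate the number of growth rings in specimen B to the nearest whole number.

Specimen A: after corrections the count is 492 − 10 + 4 = 486 growth rings.
A: Mean rate = 64.9 mm / 486 years ≈ 0.134 mm/yr.
Specimen B: 193.1 mm / 0.134 mm per year = 1441.04 years ≈ 1441 growth rings.

1441 growth rings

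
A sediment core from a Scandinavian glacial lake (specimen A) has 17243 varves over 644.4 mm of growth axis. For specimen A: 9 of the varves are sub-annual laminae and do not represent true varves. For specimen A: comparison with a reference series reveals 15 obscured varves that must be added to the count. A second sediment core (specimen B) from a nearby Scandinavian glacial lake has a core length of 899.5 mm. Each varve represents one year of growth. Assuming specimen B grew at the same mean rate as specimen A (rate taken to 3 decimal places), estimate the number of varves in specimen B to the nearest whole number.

24311 varves

Specimen A: after corrections the count is 17243 − 9 + 15 = 17249 varves.
A: 644.4 mm over 17249 years gives 644.4 / 17249 ≈ 0.037 mm/year.
B spans 899.5 / 0.037 = 24310.81 years ≈ 24311 varves.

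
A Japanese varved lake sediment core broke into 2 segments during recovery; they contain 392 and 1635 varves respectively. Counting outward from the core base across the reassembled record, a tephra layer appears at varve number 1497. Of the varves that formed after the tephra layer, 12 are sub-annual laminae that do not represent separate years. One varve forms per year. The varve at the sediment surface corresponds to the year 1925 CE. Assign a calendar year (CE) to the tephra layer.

1407 CE

Total varves = 392 + 1635 = 2027.
Between varve 1497 and the sediment surface there are 2027 − 1497 = 530 varves.
Removing the 12 false varves leaves 530 − 12 = 518 true varves beyond the tephra layer.
1925 − 518 = 1407 CE.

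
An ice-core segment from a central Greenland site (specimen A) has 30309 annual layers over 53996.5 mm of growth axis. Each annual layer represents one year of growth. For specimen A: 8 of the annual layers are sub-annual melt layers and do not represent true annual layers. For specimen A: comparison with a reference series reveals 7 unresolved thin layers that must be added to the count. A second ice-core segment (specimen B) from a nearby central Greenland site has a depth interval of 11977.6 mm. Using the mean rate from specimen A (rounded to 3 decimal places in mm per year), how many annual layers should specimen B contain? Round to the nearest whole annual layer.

6721 annual layers

Specimen A: adjusted count: 30309 − 8 + 7 = 30308 annual layers.
A: Extension rate ≈ 53996.5 / 30308 = 1.782 mm/year.
B spans 11977.6 / 1.782 = 6721.44 years ≈ 6721 annual layers.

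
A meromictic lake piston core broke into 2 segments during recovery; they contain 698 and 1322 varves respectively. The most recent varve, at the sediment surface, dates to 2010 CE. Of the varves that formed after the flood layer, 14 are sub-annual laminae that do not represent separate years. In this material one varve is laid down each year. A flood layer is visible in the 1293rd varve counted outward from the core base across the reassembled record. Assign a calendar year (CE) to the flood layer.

1297 CE

Total varves = 698 + 1322 = 2020.
The flood layer sits at varve 1293 from the core base, so 2020 − 1293 = 727 varves formed after it.
Excluding 14 false varves: 727 − 14 = 713.
Counting back 713 years from 2010 CE places the flood layer in 2010 − 713 = 1297 CE.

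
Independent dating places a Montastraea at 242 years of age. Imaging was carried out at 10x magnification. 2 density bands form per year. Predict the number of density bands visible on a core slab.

With 2 density bands per year, 242 years would produce 242 × 2 = 484 density bands.
So 484 density bands should be present.

484 density bands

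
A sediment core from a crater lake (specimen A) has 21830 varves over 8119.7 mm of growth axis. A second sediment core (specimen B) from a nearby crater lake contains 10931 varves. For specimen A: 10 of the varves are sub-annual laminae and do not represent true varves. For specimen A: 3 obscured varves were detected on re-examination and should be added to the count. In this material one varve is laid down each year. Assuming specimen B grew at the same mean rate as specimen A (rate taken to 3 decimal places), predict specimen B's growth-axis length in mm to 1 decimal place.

4066.3 mm

Specimen A: after corrections the count is 21830 − 10 + 3 = 21823 varves.
A: Mean rate = 8119.7 mm / 21823 years ≈ 0.372 mm per year.
Length of B = 0.372 × 10931 = 4066.3 mm.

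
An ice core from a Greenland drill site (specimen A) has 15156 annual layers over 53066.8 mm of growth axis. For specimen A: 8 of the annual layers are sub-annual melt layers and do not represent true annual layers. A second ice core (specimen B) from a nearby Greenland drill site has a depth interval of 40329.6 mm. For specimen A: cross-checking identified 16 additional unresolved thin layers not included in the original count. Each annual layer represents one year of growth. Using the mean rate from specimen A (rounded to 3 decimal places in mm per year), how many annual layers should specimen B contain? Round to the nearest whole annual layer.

Specimen A: correcting the raw count gives 15156 − 8 + 16 = 15164 true annual layers.
A: 53066.8 mm over 15164 years gives 53066.8 / 15164 ≈ 3.500 mm/yr.
Specimen B: 40329.6 mm / 3.500 mm per year = 11522.74 years ≈ 11523 annual layers.

11523 annual layers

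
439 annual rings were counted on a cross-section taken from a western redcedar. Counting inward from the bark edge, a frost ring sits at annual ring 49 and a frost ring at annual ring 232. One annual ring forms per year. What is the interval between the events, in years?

183 years

232 − 49 = 183 annual rings lie between the two events.
At one annual ring per year, 183 years elapsed between them.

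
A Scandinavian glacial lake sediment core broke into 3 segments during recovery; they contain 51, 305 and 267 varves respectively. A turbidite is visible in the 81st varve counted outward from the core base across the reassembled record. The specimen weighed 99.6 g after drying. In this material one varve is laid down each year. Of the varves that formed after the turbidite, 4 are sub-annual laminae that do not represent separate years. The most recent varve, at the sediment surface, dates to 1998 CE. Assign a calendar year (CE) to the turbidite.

1460 CE

Total varves = 51 + 305 + 267 = 623.
Between varve 81 and the sediment surface there are 623 − 81 = 542 varves.
Removing the 4 false varves leaves 542 − 4 = 538 true varves beyond the turbidite.
The varve at the sediment surface is 1998 CE, so the turbidite dates to 1998 − 538 = 1460 CE.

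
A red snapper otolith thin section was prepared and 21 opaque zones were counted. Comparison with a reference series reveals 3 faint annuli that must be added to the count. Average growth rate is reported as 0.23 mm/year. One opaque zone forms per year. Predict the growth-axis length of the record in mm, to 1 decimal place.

After corrections the count is 21 + 3 = 24 opaque zones.
Predicted length = 0.23 mm/year × 24 years = 5.5 mm.

5.5 mm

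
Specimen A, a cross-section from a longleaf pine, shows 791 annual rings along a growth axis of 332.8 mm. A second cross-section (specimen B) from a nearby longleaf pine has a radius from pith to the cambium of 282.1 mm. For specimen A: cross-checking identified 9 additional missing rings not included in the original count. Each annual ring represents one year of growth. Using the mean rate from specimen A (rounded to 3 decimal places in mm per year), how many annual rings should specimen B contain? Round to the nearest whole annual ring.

678 annual rings

Specimen A: true annual ring count = 791 + 9 = 800.
A: Extension rate ≈ 332.8 / 800 = 0.416 mm/year.
B spans 282.1 / 0.416 = 678.13 years ≈ 678 annual rings.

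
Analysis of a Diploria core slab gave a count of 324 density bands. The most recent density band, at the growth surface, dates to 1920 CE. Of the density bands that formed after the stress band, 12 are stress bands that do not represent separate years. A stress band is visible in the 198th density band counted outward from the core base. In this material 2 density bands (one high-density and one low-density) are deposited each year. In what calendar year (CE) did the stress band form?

1863 CE

The stress band sits at density band 198 from the core base, so 324 − 198 = 126 density bands formed after it.
Removing the 12 false density bands leaves 126 − 12 = 114 true density bands beyond the stress band.
Dividing by 2 density bands per year: 114 / 2 = 57 years.
1920 − 57 = 1863 CE.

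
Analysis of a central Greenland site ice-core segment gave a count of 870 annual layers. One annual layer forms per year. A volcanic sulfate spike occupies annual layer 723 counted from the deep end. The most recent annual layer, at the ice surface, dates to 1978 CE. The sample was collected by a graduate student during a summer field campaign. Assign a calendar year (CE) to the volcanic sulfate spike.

1831 CE

Between annual layer 723 and the ice surface there are 870 − 723 = 147 annual layers.
The annual layer at the ice surface is 1978 CE, so the volcanic sulfate spike dates to 1978 − 147 = 1831 CE.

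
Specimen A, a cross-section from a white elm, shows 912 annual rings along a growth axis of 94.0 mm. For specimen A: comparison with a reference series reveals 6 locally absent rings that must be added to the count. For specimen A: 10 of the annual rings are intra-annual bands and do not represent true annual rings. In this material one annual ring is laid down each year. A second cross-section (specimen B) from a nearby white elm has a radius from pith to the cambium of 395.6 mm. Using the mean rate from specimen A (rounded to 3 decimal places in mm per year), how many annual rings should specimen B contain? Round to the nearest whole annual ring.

3804 annual rings

Specimen A: true annual ring count = 912 − 10 + 6 = 908.
A: 94.0 mm over 908 years gives 94.0 / 908 ≈ 0.104 mm per year.
For B, 395.6 / 0.104 = 3803.85 years ≈ 3804 annual rings.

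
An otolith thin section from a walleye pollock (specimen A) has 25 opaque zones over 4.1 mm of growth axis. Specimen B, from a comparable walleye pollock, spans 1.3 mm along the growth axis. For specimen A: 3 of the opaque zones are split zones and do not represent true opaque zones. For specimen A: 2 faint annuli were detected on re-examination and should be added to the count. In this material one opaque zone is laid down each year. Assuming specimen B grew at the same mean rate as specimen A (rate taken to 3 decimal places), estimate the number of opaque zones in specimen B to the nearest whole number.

Specimen A: adjusted count: 25 − 3 + 2 = 24 opaque zones.
A: Mean rate = 4.1 mm / 24 years ≈ 0.171 mm/yr.
B spans 1.3 / 0.171 = 7.60 years ≈ 8 opaque zones.

8 opaque zones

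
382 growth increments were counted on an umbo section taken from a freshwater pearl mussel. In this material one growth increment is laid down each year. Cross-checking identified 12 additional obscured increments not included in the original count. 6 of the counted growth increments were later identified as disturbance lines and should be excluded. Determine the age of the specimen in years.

Correcting the raw count gives 382 − 6 + 12 = 388 true growth increments.
At one growth increment per year, that is 388 years.

388 years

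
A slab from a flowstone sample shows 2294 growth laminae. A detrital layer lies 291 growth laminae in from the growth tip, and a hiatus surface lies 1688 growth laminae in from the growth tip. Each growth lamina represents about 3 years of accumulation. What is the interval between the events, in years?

The two markers are separated by 1688 − 291 = 1397 growth laminae.
1397 growth laminae at 3 years each span 1397 × 3 = 4191 years.

4191 yr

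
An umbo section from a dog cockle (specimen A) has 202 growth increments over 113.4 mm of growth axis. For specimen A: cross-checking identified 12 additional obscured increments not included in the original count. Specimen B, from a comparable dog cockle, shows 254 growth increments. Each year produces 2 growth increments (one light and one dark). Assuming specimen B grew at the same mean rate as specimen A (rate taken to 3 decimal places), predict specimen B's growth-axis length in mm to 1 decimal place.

Specimen A: after corrections the count is 202 + 12 = 214 growth increments.
Specimen A: 214 growth increments at 2 per year is 214 / 2 = 107 years.
A: Extension rate ≈ 113.4 / 107 = 1.060 mm/yr.
Specimen B: 254 growth increments at 2 per year is 254 / 2 = 127 years. B's length ≈ 1.060 × 127 = 134.6 mm.

134.6 mm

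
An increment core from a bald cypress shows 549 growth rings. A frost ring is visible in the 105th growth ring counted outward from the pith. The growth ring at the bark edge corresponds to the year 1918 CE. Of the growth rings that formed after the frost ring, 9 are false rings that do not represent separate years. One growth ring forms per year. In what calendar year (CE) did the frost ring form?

1483 CE

Between growth ring 105 and the bark edge there are 549 − 105 = 444 growth rings.
444 − 9 false = 435 true growth rings after the frost ring.
The growth ring at the bark edge is 1918 CE, so the frost ring dates to 1918 − 435 = 1483 CE.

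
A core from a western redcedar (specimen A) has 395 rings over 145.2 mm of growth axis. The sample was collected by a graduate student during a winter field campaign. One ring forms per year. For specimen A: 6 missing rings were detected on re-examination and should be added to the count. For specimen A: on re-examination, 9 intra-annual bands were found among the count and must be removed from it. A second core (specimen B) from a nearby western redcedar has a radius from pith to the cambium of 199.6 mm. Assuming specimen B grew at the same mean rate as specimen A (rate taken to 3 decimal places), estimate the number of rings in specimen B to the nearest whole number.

539 rings

Specimen A: adjusted count: 395 − 9 + 6 = 392 rings.
A: Extension rate ≈ 145.2 / 392 = 0.370 mm/yr.
Specimen B: 199.6 mm / 0.370 mm per year = 539.46 years ≈ 539 rings.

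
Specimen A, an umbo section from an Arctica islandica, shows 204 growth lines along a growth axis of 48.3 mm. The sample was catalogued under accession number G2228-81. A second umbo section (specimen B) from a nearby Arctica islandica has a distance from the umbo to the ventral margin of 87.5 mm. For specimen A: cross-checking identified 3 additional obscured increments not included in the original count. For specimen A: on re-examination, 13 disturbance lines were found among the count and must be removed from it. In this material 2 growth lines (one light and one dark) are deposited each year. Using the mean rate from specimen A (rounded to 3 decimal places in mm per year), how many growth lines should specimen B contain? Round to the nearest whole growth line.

351 growth lines

Specimen A: correcting the raw count gives 204 − 13 + 3 = 194 true growth lines.
Specimen A: 194 growth lines at 2 per year is 194 / 2 = 97 years.
A: 48.3 mm over 97 years gives 48.3 / 97 ≈ 0.498 mm/yr.
Specimen B: 87.5 mm / 0.498 mm per year = 175.70 years; at 2 growth lines per year that is 175.70 × 2 ≈ 351 growth lines.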